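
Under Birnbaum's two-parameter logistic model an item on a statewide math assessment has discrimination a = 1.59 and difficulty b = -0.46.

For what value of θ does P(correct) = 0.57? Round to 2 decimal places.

P(θ) = 1 / (1 + exp(−a(θ − b)))
logit = ln(0.5700/0.4300) = 0.2819
θ = b + logit/(a) = -0.46 + 0.2819/1.5900 = -0.2827

-0.28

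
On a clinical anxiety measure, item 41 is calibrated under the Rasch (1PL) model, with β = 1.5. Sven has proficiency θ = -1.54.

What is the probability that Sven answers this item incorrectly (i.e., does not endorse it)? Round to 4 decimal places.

0.9543

P(θ) = 1 / (1 + exp(−(θ − β)))
Exponent: (-1.54 − 1.5) = -3.0400
1/(1 + e^{3.0400}) = 0.0457
P = 0.0457
P(incorrect) = 1 − 0.0457 = 0.9543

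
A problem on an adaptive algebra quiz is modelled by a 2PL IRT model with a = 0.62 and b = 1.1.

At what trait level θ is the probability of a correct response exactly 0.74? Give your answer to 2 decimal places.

2.79

P(θ) = 1 / (1 + exp(−a(θ − b)))
logit = ln(0.7400/0.2600) = 1.0460
θ = b + logit/(a) = 1.1 + 1.0460/0.6200 = 2.7870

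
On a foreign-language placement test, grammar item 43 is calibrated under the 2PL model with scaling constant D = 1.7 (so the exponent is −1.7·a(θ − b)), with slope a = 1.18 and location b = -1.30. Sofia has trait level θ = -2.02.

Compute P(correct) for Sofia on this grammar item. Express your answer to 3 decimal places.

P(θ) = 1 / (1 + exp(−D·a(θ − b)))
Exponent: 1.7 × 1.18 × (-2.02 − (-1.30)) = -1.4443
1/(1 + e^{1.4443}) = 0.1909
P = 0.1909

0.191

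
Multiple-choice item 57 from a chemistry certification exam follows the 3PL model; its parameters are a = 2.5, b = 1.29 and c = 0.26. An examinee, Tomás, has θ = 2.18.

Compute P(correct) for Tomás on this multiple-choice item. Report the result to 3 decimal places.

0.928

P(θ) = c + (1 − c) · 1 / (1 + exp(−a(θ − b)))
Exponent: 2.5 × (2.18 − 1.29) = 2.2250
1/(1 + e^{-2.2250}) = 0.9025
P = 0.26 + 0.74 × 0.9025 = 0.9278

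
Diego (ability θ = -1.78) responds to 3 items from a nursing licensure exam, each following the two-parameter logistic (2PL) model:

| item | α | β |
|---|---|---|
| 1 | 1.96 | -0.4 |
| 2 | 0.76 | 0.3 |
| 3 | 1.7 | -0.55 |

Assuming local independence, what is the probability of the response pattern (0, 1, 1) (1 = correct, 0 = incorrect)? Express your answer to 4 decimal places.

0.0176

P(θ) = 1 / (1 + exp(−α(θ − β)))
P_1 = 1/(1+e^{2.7048}) = 0.0627
P_2 = 1/(1+e^{1.5808}) = 0.1707
P_3 = 1/(1+e^{2.0910}) = 0.1100
L = (1−P_1) × P_2 × P_3 = 0.9373 × 0.1707 × 0.1100 = 0.01759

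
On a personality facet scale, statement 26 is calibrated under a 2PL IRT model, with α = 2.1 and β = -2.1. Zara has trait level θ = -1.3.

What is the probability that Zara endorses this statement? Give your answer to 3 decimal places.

P(θ) = 1 / (1 + exp(−α(θ − β)))
Exponent: 2.1 × (-1.3 − (-2.1)) = 1.6800
1/(1 + e^{-1.6800}) = 0.8429

0.843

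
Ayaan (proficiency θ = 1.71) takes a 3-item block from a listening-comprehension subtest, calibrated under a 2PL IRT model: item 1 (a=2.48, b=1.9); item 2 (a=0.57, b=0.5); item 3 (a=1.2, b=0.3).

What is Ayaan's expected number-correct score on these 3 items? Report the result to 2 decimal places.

P(θ) = 1 / (1 + exp(−a(θ − b)))
P_1 = 1/(1+e^{0.4712}) = 0.3843
P_2 = 1/(1+e^{-0.6897}) = 0.6659
P_3 = 1/(1+e^{-1.6920}) = 0.8445
E[score] = 0.3843 + 0.6659 + 0.8445 = 1.8947

1.89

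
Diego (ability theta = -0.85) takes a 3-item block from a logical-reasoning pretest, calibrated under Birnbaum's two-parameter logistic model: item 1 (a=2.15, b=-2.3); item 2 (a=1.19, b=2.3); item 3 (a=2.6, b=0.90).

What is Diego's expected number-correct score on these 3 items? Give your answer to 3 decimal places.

0.991

P(theta) = 1 / (1 + exp(−a(theta − b)))
P_1 = 1/(1+e^{-3.1175}) = 0.9576
P_2 = 1/(1+e^{3.7485}) = 0.0230
P_3 = 1/(1+e^{4.5500}) = 0.0105
E[score] = 0.9576 + 0.0230 + 0.0105 = 0.9911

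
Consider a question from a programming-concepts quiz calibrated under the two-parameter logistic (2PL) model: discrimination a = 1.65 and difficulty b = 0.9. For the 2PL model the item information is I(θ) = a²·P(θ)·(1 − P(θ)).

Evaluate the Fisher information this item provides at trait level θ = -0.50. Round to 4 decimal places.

0.2236

P = 1/(1+e^{2.3100}) = 0.0903
P(1−P) = 0.0903 × 0.9097 = 0.0821
I = a² × P(1−P) = 1.65² × 0.0821 = 0.22364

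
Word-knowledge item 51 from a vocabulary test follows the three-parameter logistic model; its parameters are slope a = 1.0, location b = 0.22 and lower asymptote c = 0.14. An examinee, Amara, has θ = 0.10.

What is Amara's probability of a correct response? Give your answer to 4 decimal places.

P(θ) = c + (1 − c) · 1 / (1 + exp(−a(θ − b)))
Exponent: 1.0 × (0.10 − 0.22) = -0.1200
1/(1 + e^{0.1200}) = 0.4700
P = 0.14 + 0.86 × 0.4700 = 0.5442

0.5442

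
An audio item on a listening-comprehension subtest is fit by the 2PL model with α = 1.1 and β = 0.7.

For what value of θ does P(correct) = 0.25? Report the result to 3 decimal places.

P(θ) = 1 / (1 + exp(−α(θ − β)))
logit = ln(0.2500/0.7500) = -1.0986
θ = β + logit/(α) = 0.7 + (-1.0986)/1.1000 = -0.2987

-0.299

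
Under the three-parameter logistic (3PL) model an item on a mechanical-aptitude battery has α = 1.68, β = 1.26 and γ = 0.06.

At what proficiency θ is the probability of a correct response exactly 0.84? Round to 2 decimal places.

2.20

P(θ) = γ + (1 − γ) · 1 / (1 + exp(−α(θ − β)))
Remove guessing floor: (0.84 − 0.06)/(1 − 0.06) = 0.8298
logit = ln(0.8298/0.1702) = 1.5841
θ = β + logit/(α) = 1.26 + 1.5841/1.6800 = 2.2029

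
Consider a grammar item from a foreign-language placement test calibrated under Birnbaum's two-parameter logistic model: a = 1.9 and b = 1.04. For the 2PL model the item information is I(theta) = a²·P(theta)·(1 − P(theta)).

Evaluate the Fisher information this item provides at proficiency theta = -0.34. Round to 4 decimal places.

0.2280

P = 1/(1+e^{2.6220}) = 0.0677
P(1−P) = 0.0677 × 0.9323 = 0.0631
I = a² × P(1−P) = 1.9² × 0.0631 = 0.22796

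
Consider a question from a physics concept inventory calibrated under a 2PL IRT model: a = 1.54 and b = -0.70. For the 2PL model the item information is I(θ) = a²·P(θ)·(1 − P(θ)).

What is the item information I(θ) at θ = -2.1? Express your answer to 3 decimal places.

P = 1/(1+e^{2.1560}) = 0.1038
P(1−P) = 0.1038 × 0.8962 = 0.0930
I = a² × P(1−P) = 1.54² × 0.0930 = 0.22057

0.221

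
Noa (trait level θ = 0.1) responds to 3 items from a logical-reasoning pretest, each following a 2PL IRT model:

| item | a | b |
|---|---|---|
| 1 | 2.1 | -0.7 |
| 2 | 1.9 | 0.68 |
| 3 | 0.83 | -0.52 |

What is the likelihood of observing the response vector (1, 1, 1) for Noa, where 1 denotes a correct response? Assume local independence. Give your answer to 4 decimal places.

0.1316

P(θ) = 1 / (1 + exp(−a(θ − b)))
P_1 = 1/(1+e^{-1.6800}) = 0.8429
P_2 = 1/(1+e^{1.1020}) = 0.2494
P_3 = 1/(1+e^{-0.5146}) = 0.6259
L = P_1 × P_2 × P_3 = 0.8429 × 0.2494 × 0.6259 = 0.13156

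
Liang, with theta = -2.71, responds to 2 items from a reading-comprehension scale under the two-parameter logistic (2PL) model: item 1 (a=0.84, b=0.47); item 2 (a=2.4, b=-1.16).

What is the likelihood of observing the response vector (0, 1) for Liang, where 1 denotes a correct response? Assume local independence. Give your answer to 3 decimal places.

0.022

P(theta) = 1 / (1 + exp(−a(theta − b)))
P_1 = 1/(1+e^{2.6712}) = 0.0647
P_2 = 1/(1+e^{3.7200}) = 0.0237
L = (1−P_1) × P_2 = 0.9353 × 0.0237 = 0.02213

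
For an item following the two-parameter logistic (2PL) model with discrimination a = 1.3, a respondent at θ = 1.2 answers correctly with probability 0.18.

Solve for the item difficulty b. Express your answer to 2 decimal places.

P(θ) = 1 / (1 + exp(−a(θ − b)))
logit(0.18) = ln(0.18/0.82) = -1.5163
b = θ − logit/(a) = 1.2 − (-1.5163)/1.3000 = 2.3664

2.37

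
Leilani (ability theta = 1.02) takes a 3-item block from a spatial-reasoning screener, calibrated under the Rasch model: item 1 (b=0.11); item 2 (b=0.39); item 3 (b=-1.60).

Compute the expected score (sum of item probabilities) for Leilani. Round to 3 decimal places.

P(theta) = 1 / (1 + exp(−(theta − b)))
P_1 = 1/(1+e^{-0.9100}) = 0.7130
P_2 = 1/(1+e^{-0.6300}) = 0.6525
P_3 = 1/(1+e^{-2.6200}) = 0.9321
E[score] = 0.7130 + 0.6525 + 0.9321 = 2.2976

2.298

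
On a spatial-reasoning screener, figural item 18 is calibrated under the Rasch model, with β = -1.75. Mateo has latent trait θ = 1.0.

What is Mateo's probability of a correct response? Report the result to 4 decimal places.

P(θ) = 1 / (1 + exp(−(θ − β)))
Exponent: (1.0 − (-1.75)) = 2.7500
1/(1 + e^{-2.7500}) = 0.9399
P = 0.9399

0.9399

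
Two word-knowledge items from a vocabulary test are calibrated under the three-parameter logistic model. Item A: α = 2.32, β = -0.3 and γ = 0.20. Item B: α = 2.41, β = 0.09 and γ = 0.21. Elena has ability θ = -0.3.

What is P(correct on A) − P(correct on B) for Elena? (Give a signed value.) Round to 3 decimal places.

P(θ) = γ + (1 − γ) · 1 / (1 + exp(−α(θ − β)))
P_A = 0.6000
P_B = 0.4319
P_A − P_B = 0.1681

0.168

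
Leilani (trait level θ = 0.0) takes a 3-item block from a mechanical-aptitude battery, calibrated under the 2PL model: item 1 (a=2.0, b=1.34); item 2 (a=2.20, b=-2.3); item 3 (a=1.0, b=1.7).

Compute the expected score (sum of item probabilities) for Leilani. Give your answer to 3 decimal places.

P(θ) = 1 / (1 + exp(−a(θ − b)))
P_1 = 1/(1+e^{2.6800}) = 0.0642
P_2 = 1/(1+e^{-5.0600}) = 0.9937
P_3 = 1/(1+e^{1.7000}) = 0.1545
E[score] = 0.0642 + 0.9937 + 0.1545 = 1.2123

1.212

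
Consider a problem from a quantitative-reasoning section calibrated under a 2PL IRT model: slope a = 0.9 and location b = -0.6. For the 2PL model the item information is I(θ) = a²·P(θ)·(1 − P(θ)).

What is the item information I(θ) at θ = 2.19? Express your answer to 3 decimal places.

0.056

P = 1/(1+e^{-2.5110}) = 0.9249
P(1−P) = 0.9249 × 0.0751 = 0.0695
I = a² × P(1−P) = 0.9² × 0.0695 = 0.05626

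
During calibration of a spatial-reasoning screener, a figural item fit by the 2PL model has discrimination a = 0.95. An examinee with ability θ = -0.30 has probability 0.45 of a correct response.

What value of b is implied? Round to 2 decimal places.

P(θ) = 1 / (1 + exp(−a(θ − b)))
logit(0.45) = ln(0.45/0.55) = -0.2007
b = θ − logit/(a) = -0.30 − (-0.2007)/0.9500 = -0.0888

-0.09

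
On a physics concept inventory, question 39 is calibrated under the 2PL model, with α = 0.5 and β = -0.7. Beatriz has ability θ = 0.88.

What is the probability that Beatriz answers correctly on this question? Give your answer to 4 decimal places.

P(θ) = 1 / (1 + exp(−α(θ − β)))
Exponent: 0.5 × (0.88 − (-0.7)) = 0.7900
1/(1 + e^{-0.7900}) = 0.6878

0.6878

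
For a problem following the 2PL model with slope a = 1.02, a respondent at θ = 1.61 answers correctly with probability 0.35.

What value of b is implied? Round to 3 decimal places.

2.217

P(θ) = 1 / (1 + exp(−a(θ − b)))
logit(0.35) = ln(0.35/0.65) = -0.6190
b = θ − logit/(a) = 1.61 − (-0.6190)/1.0200 = 2.2169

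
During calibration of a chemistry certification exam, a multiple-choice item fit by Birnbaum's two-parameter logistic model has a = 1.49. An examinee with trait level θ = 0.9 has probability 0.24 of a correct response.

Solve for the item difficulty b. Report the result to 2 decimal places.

1.67

P(θ) = 1 / (1 + exp(−a(θ − b)))
logit(0.24) = ln(0.24/0.76) = -1.1527
b = θ − logit/(a) = 0.9 − (-1.1527)/1.4900 = 1.6736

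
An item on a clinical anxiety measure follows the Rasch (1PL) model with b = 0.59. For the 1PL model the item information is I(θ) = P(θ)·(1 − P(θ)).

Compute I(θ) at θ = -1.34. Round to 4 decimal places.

0.1107

P = 1/(1+e^{1.9300}) = 0.1268
P(1−P) = 0.1268 × 0.8732 = 0.1107
I = P(1−P) = 0.11068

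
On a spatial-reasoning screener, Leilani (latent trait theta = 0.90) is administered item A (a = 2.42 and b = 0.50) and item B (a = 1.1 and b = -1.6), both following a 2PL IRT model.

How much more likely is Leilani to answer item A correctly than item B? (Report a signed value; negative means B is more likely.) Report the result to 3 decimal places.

-0.215

P(theta) = 1 / (1 + exp(−a(theta − b)))
P_A = 0.7247
P_B = 0.9399
P_A − P_B = -0.2152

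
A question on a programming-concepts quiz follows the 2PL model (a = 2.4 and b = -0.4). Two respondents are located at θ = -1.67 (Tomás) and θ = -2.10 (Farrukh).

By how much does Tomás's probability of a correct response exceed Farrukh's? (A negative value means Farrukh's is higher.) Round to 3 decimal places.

0.029

P(θ) = 1 / (1 + exp(−a(θ − b)))
P(Tomás) = 0.0453  [exponent -3.0480]
P(Farrukh) = 0.0166  [exponent -4.0800]
Difference = 0.0453 − 0.0166 = 0.0287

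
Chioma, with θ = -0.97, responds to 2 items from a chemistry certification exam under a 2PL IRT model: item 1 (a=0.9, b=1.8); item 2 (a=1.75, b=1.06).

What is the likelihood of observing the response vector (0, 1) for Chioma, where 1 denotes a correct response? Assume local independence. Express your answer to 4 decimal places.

0.0257

P(θ) = 1 / (1 + exp(−a(θ − b)))
P_1 = 1/(1+e^{2.4930}) = 0.0764
P_2 = 1/(1+e^{3.5525}) = 0.0279
L = (1−P_1) × P_2 = 0.9236 × 0.0279 = 0.02573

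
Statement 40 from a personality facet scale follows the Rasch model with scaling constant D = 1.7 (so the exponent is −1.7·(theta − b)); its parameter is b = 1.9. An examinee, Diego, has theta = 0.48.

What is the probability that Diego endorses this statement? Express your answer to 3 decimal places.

P(theta) = 1 / (1 + exp(−D·(theta − b)))
Exponent: 1.7 × (0.48 − 1.9) = -2.4140
1/(1 + e^{2.4140}) = 0.0821
P = 0.0821

0.082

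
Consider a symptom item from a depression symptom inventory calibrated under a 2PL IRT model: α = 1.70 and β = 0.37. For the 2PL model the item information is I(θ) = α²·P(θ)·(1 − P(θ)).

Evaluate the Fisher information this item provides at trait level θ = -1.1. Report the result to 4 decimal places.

0.2028

P = 1/(1+e^{2.4990}) = 0.0759
P(1−P) = 0.0759 × 0.9241 = 0.0702
I = α² × P(1−P) = 1.70² × 0.0702 = 0.20277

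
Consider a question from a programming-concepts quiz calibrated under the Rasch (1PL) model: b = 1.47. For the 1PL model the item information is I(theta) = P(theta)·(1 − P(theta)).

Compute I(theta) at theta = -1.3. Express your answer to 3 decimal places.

0.055

P = 1/(1+e^{2.7700}) = 0.0590
P(1−P) = 0.0590 × 0.9410 = 0.0555
I = P(1−P) = 0.05549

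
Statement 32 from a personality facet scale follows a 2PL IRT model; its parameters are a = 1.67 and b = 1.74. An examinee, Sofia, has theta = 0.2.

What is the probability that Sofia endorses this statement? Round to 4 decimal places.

0.0710

P(theta) = 1 / (1 + exp(−a(theta − b)))
Exponent: 1.67 × (0.2 − 1.74) = -2.5718
1/(1 + e^{2.5718}) = 0.0710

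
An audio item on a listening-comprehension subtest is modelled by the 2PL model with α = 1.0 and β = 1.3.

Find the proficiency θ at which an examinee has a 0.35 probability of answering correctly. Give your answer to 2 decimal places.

0.68

P(θ) = 1 / (1 + exp(−α(θ − β)))
logit = ln(0.3500/0.6500) = -0.6190
θ = β + logit/(α) = 1.3 + (-0.6190)/1.0000 = 0.6810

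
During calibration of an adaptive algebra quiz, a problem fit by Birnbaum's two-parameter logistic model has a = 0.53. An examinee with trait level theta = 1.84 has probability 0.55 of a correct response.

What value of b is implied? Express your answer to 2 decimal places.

1.46

P(theta) = 1 / (1 + exp(−a(theta − b)))
logit(0.55) = ln(0.55/0.45) = 0.2007
b = theta − logit/(a) = 1.84 − 0.2007/0.5300 = 1.4614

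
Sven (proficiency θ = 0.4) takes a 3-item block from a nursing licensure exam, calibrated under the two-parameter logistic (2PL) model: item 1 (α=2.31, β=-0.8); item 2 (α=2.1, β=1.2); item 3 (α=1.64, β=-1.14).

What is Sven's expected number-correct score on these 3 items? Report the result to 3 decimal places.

2.024

P(θ) = 1 / (1 + exp(−α(θ − β)))
P_1 = 1/(1+e^{-2.7720}) = 0.9411
P_2 = 1/(1+e^{1.6800}) = 0.1571
P_3 = 1/(1+e^{-2.5256}) = 0.9259
E[score] = 0.9411 + 0.1571 + 0.9259 = 2.0242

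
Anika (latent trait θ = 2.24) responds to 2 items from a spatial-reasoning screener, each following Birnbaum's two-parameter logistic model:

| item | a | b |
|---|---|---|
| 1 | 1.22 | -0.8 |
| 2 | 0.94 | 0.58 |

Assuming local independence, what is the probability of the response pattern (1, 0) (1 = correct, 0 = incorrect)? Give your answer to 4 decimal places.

0.1694

P(θ) = 1 / (1 + exp(−a(θ − b)))
P_1 = 1/(1+e^{-3.7088}) = 0.9761
P_2 = 1/(1+e^{-1.5604}) = 0.8264
L = P_1 × (1−P_2) = 0.9761 × 0.1736 = 0.16944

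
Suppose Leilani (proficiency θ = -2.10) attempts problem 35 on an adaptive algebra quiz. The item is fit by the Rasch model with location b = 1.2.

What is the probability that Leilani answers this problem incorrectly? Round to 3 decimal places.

P(θ) = 1 / (1 + exp(−(θ − b)))
Exponent: (-2.10 − 1.2) = -3.3000
1/(1 + e^{3.3000}) = 0.0356
P = 0.0356
P(incorrect) = 1 − 0.0356 = 0.9644

0.964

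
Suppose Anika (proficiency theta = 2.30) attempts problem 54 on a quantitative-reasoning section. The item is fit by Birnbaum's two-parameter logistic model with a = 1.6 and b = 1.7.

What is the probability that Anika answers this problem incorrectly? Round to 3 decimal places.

P(theta) = 1 / (1 + exp(−a(theta − b)))
Exponent: 1.6 × (2.30 − 1.7) = 0.9600
1/(1 + e^{-0.9600}) = 0.7231
P(incorrect) = 1 − 0.7231 = 0.2769

0.277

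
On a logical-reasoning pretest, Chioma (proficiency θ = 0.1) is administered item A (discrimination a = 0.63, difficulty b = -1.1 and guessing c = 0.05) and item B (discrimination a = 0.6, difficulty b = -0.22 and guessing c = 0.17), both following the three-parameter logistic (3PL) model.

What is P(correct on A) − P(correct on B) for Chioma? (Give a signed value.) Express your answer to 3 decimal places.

0.072

P(θ) = c + (1 − c) · 1 / (1 + exp(−a(θ − b)))
P_A = 0.6965
P_B = 0.6247
P_A − P_B = 0.0717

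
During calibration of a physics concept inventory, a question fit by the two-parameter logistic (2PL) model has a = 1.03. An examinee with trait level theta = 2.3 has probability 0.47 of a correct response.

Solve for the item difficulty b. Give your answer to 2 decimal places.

P(theta) = 1 / (1 + exp(−a(theta − b)))
logit(0.47) = ln(0.47/0.53) = -0.1201
b = theta − logit/(a) = 2.3 − (-0.1201)/1.0300 = 2.4166

2.42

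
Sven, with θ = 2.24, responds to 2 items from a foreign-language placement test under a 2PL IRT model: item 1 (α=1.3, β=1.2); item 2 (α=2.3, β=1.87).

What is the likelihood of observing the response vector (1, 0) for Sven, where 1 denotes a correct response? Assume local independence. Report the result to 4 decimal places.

0.2377

P(θ) = 1 / (1 + exp(−α(θ − β)))
P_1 = 1/(1+e^{-1.3520}) = 0.7945
P_2 = 1/(1+e^{-0.8510}) = 0.7008
L = P_1 × (1−P_2) = 0.7945 × 0.2992 = 0.23772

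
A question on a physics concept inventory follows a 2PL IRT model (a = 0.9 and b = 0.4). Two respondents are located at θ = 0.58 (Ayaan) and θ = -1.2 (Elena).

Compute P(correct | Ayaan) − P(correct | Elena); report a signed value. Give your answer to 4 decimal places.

0.3489

P(θ) = 1 / (1 + exp(−a(θ − b)))
P(Ayaan) = 0.5404  [exponent 0.1620]
P(Elena) = 0.1915  [exponent -1.4400]
Difference = 0.5404 − 0.1915 = 0.3489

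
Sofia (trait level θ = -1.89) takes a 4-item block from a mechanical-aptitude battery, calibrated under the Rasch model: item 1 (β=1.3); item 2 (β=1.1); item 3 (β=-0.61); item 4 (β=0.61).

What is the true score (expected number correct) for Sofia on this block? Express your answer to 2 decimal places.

0.38

P(θ) = 1 / (1 + exp(−(θ − β)))
P_1 = 1/(1+e^{3.1900}) = 0.0395
P_2 = 1/(1+e^{2.9900}) = 0.0479
P_3 = 1/(1+e^{1.2800}) = 0.2176
P_4 = 1/(1+e^{2.5000}) = 0.0759
E[score] = 0.0395 + 0.0479 + 0.2176 + 0.0759 = 0.3808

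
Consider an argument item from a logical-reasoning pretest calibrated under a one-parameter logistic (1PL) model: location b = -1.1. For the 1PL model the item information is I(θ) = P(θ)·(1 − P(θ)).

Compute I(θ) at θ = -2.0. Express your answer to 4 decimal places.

0.2055

P = 1/(1+e^{0.9000}) = 0.2891
P(1−P) = 0.2891 × 0.7109 = 0.2055
I = P(1−P) = 0.20550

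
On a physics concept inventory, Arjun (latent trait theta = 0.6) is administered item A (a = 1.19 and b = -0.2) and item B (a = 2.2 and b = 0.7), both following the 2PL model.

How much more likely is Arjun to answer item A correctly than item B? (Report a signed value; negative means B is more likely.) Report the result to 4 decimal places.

0.2763

P(theta) = 1 / (1 + exp(−a(theta − b)))
P_A = 0.7215
P_B = 0.4452
P_A − P_B = 0.2763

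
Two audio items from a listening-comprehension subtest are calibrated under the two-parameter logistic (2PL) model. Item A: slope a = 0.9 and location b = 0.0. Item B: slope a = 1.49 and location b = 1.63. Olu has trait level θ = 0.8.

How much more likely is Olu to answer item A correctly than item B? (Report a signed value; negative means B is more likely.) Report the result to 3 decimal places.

0.448

P(θ) = 1 / (1 + exp(−a(θ − b)))
P_A = 0.6726
P_B = 0.2250
P_A − P_B = 0.4476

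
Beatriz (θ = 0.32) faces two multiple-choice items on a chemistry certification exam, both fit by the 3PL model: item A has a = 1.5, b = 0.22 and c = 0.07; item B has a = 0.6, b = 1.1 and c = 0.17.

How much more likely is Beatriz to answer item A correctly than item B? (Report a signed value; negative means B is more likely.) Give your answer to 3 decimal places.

0.080

P(θ) = c + (1 − c) · 1 / (1 + exp(−a(θ − b)))
P_A = 0.5698
P_B = 0.4896
P_A − P_B = 0.0802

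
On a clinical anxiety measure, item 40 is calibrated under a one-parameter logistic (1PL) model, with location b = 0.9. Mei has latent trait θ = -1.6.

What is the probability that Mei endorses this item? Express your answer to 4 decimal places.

P(θ) = 1 / (1 + exp(−(θ − b)))
Exponent: (-1.6 − 0.9) = -2.5000
1/(1 + e^{2.5000}) = 0.0759
P = 0.0759

0.0759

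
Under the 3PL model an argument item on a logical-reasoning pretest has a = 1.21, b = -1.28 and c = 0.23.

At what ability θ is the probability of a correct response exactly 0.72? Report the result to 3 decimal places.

-0.818

P(θ) = c + (1 − c) · 1 / (1 + exp(−a(θ − b)))
Remove guessing floor: (0.72 − 0.23)/(1 − 0.23) = 0.6364
logit = ln(0.6364/0.3636) = 0.5596
θ = b + logit/(a) = -1.28 + 0.5596/1.2100 = -0.8175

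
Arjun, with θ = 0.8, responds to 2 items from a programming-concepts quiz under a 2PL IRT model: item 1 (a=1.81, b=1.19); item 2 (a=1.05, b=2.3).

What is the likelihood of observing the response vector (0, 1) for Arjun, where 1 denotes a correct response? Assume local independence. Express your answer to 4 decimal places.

P(θ) = 1 / (1 + exp(−a(θ − b)))
P_1 = 1/(1+e^{0.7059}) = 0.3305
P_2 = 1/(1+e^{1.5750}) = 0.1715
L = (1−P_1) × P_2 = 0.6695 × 0.1715 = 0.11482

0.1148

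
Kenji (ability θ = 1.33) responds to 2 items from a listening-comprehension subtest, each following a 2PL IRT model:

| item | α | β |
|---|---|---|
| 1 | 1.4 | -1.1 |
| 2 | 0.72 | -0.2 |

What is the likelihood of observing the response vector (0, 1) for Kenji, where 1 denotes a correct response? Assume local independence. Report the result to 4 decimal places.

0.0242

P(θ) = 1 / (1 + exp(−α(θ − β)))
P_1 = 1/(1+e^{-3.4020}) = 0.9678
P_2 = 1/(1+e^{-1.1016}) = 0.7506
L = (1−P_1) × P_2 = 0.0322 × 0.7506 = 0.02419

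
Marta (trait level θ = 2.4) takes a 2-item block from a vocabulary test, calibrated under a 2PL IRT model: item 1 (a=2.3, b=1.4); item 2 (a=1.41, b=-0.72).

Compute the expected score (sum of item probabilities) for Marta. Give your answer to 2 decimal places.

1.90

P(θ) = 1 / (1 + exp(−a(θ − b)))
P_1 = 1/(1+e^{-2.3000}) = 0.9089
P_2 = 1/(1+e^{-4.3992}) = 0.9879
E[score] = 0.9089 + 0.9879 = 1.8967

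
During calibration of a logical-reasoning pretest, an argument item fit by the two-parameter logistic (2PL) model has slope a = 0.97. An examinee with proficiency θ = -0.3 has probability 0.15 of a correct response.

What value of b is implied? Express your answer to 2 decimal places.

P(θ) = 1 / (1 + exp(−a(θ − b)))
logit(0.15) = ln(0.15/0.85) = -1.7346
b = θ − logit/(a) = -0.3 − (-1.7346)/0.9700 = 1.4882

1.49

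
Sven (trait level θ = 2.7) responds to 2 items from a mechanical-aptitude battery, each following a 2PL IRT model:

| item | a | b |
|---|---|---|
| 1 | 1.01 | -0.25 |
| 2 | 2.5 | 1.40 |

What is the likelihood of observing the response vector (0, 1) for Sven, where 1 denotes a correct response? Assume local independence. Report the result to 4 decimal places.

0.0466

P(θ) = 1 / (1 + exp(−a(θ − b)))
P_1 = 1/(1+e^{-2.9795}) = 0.9516
P_2 = 1/(1+e^{-3.2500}) = 0.9627
L = (1−P_1) × P_2 = 0.0484 × 0.9627 = 0.04656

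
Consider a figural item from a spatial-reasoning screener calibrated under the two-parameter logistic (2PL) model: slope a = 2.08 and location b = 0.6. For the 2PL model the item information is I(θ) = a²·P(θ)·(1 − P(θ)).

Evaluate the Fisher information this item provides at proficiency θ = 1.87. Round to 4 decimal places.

P = 1/(1+e^{-2.6416}) = 0.9335
P(1−P) = 0.9335 × 0.0665 = 0.0621
I = a² × P(1−P) = 2.08² × 0.0621 = 0.26861

0.2686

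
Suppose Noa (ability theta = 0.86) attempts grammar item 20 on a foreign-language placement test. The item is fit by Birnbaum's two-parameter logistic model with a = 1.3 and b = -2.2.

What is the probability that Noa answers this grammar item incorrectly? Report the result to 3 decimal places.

P(theta) = 1 / (1 + exp(−a(theta − b)))
Exponent: 1.3 × (0.86 − (-2.2)) = 3.9780
1/(1 + e^{-3.9780}) = 0.9816
P(incorrect) = 1 − 0.9816 = 0.0184

0.018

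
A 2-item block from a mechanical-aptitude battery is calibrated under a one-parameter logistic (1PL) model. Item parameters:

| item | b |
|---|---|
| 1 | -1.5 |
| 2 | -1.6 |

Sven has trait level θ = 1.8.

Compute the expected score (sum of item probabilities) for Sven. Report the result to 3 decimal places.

P(θ) = 1 / (1 + exp(−(θ − b)))
P_1 = 1/(1+e^{-3.3000}) = 0.9644
P_2 = 1/(1+e^{-3.4000}) = 0.9677
E[score] = 0.9644 + 0.9677 = 1.9321

1.932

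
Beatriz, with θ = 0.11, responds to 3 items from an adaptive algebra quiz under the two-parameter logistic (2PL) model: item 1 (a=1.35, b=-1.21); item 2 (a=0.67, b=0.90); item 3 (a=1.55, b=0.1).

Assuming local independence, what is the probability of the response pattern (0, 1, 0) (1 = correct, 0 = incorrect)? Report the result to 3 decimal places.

P(θ) = 1 / (1 + exp(−a(θ − b)))
P_1 = 1/(1+e^{-1.7820}) = 0.8559
P_2 = 1/(1+e^{0.5293}) = 0.3707
P_3 = 1/(1+e^{-0.0155}) = 0.5039
L = (1−P_1) × P_2 × (1−P_3) = 0.1441 × 0.3707 × 0.4961 = 0.02649

0.026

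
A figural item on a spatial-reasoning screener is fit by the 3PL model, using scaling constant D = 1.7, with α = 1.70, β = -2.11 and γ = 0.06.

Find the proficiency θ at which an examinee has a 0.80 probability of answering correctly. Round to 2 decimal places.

-1.66

P(θ) = γ + (1 − γ) · 1 / (1 + exp(−D·α(θ − β)))
Remove guessing floor: (0.80 − 0.06)/(1 − 0.06) = 0.7872
logit = ln(0.7872/0.2128) = 1.3083
θ = β + logit/(1.7·α) = -2.11 + 1.3083/2.8900 = -1.6573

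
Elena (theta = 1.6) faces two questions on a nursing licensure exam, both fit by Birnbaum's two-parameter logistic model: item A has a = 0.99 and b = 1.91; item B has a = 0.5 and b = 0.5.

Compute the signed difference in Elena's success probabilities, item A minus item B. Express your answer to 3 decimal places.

P(theta) = 1 / (1 + exp(−a(theta − b)))
P_A = 0.4239
P_B = 0.6341
P_A − P_B = -0.2103

-0.210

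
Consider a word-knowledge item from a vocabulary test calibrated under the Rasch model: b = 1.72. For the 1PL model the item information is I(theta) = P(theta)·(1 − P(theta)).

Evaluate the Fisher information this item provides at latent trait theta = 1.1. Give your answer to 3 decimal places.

0.227

P = 1/(1+e^{0.6200}) = 0.3498
P(1−P) = 0.3498 × 0.6502 = 0.2274
I = P(1−P) = 0.22743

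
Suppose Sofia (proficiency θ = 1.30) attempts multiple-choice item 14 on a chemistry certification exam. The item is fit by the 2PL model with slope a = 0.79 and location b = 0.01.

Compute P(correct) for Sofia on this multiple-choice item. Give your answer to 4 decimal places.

0.7348

P(θ) = 1 / (1 + exp(−a(θ − b)))
Exponent: 0.79 × (1.30 − 0.01) = 1.0191
1/(1 + e^{-1.0191}) = 0.7348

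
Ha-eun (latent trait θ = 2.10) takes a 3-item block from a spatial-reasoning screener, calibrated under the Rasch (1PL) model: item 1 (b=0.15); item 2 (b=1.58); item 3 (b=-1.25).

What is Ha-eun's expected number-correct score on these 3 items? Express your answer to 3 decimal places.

P(θ) = 1 / (1 + exp(−(θ − b)))
P_1 = 1/(1+e^{-1.9500}) = 0.8754
P_2 = 1/(1+e^{-0.5200}) = 0.6271
P_3 = 1/(1+e^{-3.3500}) = 0.9661
E[score] = 0.8754 + 0.6271 + 0.9661 = 2.4687

2.469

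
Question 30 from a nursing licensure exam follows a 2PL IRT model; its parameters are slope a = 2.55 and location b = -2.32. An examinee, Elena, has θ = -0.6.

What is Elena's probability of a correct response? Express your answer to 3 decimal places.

P(θ) = 1 / (1 + exp(−a(θ − b)))
Exponent: 2.55 × (-0.6 − (-2.32)) = 4.3860
1/(1 + e^{-4.3860}) = 0.9877

0.988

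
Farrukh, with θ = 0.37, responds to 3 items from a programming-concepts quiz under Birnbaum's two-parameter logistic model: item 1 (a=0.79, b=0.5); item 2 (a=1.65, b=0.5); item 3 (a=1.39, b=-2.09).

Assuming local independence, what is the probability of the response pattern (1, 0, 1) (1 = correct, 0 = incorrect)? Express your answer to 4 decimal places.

P(θ) = 1 / (1 + exp(−a(θ − b)))
P_1 = 1/(1+e^{0.1027}) = 0.4743
P_2 = 1/(1+e^{0.2145}) = 0.4466
P_3 = 1/(1+e^{-3.4194}) = 0.9683
L = P_1 × (1−P_2) × P_3 = 0.4743 × 0.5534 × 0.9683 = 0.25419

0.2542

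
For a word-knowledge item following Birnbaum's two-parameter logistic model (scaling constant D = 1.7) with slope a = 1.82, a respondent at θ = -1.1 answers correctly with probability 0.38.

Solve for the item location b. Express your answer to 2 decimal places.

-0.94

P(θ) = 1 / (1 + exp(−D·a(θ − b)))
logit(0.38) = ln(0.38/0.62) = -0.4895
b = θ − logit/(1.7·a) = -1.1 − (-0.4895)/3.0940 = -0.9418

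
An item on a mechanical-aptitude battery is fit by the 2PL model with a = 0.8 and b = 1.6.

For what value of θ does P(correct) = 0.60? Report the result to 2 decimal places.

P(θ) = 1 / (1 + exp(−a(θ − b)))
logit = ln(0.6000/0.4000) = 0.4055
θ = b + logit/(a) = 1.6 + 0.4055/0.8000 = 2.1068

2.11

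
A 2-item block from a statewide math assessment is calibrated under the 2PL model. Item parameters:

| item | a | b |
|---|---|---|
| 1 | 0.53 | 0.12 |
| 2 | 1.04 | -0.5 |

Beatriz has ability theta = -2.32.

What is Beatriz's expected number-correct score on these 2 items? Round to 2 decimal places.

0.35

P(theta) = 1 / (1 + exp(−a(theta − b)))
P_1 = 1/(1+e^{1.2932}) = 0.2153
P_2 = 1/(1+e^{1.8928}) = 0.1309
E[score] = 0.2153 + 0.1309 = 0.3462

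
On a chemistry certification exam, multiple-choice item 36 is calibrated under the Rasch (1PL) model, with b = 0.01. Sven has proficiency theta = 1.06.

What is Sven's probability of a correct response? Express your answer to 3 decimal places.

0.741

P(theta) = 1 / (1 + exp(−(theta − b)))
Exponent: (1.06 − 0.01) = 1.0500
1/(1 + e^{-1.0500}) = 0.7408
P = 0.7408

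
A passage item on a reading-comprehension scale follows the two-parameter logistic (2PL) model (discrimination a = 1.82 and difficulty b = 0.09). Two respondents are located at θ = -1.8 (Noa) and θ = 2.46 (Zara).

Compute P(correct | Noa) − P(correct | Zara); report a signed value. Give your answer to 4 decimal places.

-0.9557

P(θ) = 1 / (1 + exp(−a(θ − b)))
P(Noa) = 0.0311  [exponent -3.4398]
P(Zara) = 0.9868  [exponent 4.3134]
Difference = 0.0311 − 0.9868 = -0.9557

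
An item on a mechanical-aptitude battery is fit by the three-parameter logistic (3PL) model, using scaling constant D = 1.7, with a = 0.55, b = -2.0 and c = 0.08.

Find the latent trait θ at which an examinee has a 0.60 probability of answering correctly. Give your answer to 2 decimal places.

P(θ) = c + (1 − c) · 1 / (1 + exp(−D·a(θ − b)))
Remove guessing floor: (0.60 − 0.08)/(1 − 0.08) = 0.5652
logit = ln(0.5652/0.4348) = 0.2624
θ = b + logit/(1.7·a) = -2.0 + 0.2624/0.9350 = -1.7194

-1.72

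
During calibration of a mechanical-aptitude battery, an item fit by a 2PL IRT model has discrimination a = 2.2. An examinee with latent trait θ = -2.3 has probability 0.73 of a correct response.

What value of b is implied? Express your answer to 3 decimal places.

-2.752

P(θ) = 1 / (1 + exp(−a(θ − b)))
logit(0.73) = ln(0.73/0.27) = 0.9946
b = θ − logit/(a) = -2.3 − 0.9946/2.2000 = -2.7521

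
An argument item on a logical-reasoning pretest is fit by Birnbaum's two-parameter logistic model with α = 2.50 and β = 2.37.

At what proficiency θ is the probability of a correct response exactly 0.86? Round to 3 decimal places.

3.096

P(θ) = 1 / (1 + exp(−α(θ − β)))
logit = ln(0.8600/0.1400) = 1.8153
θ = β + logit/(α) = 2.37 + 1.8153/2.5000 = 3.0961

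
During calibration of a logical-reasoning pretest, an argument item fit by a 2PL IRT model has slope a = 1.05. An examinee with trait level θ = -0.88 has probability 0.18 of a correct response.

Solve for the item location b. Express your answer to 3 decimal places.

P(θ) = 1 / (1 + exp(−a(θ − b)))
logit(0.18) = ln(0.18/0.82) = -1.5163
b = θ − logit/(a) = -0.88 − (-1.5163)/1.0500 = 0.5641

0.564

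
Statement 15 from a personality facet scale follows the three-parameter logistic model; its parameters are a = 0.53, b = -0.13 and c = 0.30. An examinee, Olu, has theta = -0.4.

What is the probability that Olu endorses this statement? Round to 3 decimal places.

0.625

P(theta) = c + (1 − c) · 1 / (1 + exp(−a(theta − b)))
Exponent: 0.53 × (-0.4 − (-0.13)) = -0.1431
1/(1 + e^{0.1431}) = 0.4643
P = 0.30 + 0.70 × 0.4643 = 0.6250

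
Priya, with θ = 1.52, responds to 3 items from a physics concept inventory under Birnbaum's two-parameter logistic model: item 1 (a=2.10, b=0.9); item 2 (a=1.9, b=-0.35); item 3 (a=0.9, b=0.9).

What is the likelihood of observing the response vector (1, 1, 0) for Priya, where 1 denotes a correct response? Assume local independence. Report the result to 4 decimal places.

0.2782

P(θ) = 1 / (1 + exp(−a(θ − b)))
P_1 = 1/(1+e^{-1.3020}) = 0.7862
P_2 = 1/(1+e^{-3.5530}) = 0.9722
P_3 = 1/(1+e^{-0.5580}) = 0.6360
L = P_1 × P_2 × (1−P_3) = 0.7862 × 0.9722 × 0.3640 = 0.27821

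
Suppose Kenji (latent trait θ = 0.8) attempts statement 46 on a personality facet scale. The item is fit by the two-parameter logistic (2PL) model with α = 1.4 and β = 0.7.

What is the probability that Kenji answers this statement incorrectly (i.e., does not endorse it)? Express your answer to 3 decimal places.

P(θ) = 1 / (1 + exp(−α(θ − β)))
Exponent: 1.4 × (0.8 − 0.7) = 0.1400
1/(1 + e^{-0.1400}) = 0.5349
P(incorrect) = 1 − 0.5349 = 0.4651

0.465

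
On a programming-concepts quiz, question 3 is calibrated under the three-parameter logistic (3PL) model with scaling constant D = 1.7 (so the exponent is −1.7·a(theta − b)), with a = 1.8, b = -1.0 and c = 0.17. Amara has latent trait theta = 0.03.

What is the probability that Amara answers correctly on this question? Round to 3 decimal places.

P(theta) = c + (1 − c) · 1 / (1 + exp(−D·a(theta − b)))
Exponent: 1.7 × 1.8 × (0.03 − (-1.0)) = 3.1518
1/(1 + e^{-3.1518}) = 0.9590
P = 0.17 + 0.83 × 0.9590 = 0.9660

0.966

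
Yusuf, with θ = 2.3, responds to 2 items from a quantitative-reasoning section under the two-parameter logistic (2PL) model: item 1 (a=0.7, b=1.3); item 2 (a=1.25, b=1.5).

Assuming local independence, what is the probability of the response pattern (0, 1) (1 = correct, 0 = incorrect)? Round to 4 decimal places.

0.2426

P(θ) = 1 / (1 + exp(−a(θ − b)))
P_1 = 1/(1+e^{-0.7000}) = 0.6682
P_2 = 1/(1+e^{-1.0000}) = 0.7311
L = (1−P_1) × P_2 = 0.3318 × 0.7311 = 0.24257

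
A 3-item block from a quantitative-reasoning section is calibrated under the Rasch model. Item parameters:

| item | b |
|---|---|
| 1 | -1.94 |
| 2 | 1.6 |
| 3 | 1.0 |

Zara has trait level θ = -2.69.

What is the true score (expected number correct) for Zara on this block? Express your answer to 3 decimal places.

0.359

P(θ) = 1 / (1 + exp(−(θ − b)))
P_1 = 1/(1+e^{0.7500}) = 0.3208
P_2 = 1/(1+e^{4.2900}) = 0.0135
P_3 = 1/(1+e^{3.6900}) = 0.0244
E[score] = 0.3208 + 0.0135 + 0.0244 = 0.3587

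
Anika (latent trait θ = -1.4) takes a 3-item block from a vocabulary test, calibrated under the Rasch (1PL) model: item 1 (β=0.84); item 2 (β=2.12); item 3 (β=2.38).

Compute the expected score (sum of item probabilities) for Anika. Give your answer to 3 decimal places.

0.147

P(θ) = 1 / (1 + exp(−(θ − β)))
P_1 = 1/(1+e^{2.2400}) = 0.0962
P_2 = 1/(1+e^{3.5200}) = 0.0287
P_3 = 1/(1+e^{3.7800}) = 0.0223
E[score] = 0.0962 + 0.0287 + 0.0223 = 0.1473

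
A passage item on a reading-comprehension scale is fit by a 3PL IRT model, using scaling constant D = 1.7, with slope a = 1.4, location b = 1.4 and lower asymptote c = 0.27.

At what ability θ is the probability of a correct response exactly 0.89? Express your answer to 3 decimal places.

2.127

P(θ) = c + (1 − c) · 1 / (1 + exp(−D·a(θ − b)))
Remove guessing floor: (0.89 − 0.27)/(1 − 0.27) = 0.8493
logit = ln(0.8493/0.1507) = 1.7292
θ = b + logit/(1.7·a) = 1.4 + 1.7292/2.3800 = 2.1266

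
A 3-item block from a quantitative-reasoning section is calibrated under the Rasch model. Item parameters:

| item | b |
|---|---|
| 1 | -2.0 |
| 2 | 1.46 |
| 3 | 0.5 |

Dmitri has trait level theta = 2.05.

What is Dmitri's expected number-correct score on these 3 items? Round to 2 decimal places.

2.45

P(theta) = 1 / (1 + exp(−(theta − b)))
P_1 = 1/(1+e^{-4.0500}) = 0.9829
P_2 = 1/(1+e^{-0.5900}) = 0.6434
P_3 = 1/(1+e^{-1.5500}) = 0.8249
E[score] = 0.9829 + 0.6434 + 0.8249 = 2.4512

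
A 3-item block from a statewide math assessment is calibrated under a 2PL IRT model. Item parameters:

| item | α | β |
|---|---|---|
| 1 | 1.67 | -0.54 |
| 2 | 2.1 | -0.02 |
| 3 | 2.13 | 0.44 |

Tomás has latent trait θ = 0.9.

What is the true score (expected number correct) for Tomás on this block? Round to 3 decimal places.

2.518

P(θ) = 1 / (1 + exp(−α(θ − β)))
P_1 = 1/(1+e^{-2.4048}) = 0.9172
P_2 = 1/(1+e^{-1.9320}) = 0.8735
P_3 = 1/(1+e^{-0.9798}) = 0.7271
E[score] = 0.9172 + 0.8735 + 0.7271 = 2.5177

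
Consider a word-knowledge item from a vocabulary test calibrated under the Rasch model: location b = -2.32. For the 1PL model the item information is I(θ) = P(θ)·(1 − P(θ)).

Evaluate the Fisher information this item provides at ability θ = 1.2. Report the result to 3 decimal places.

P = 1/(1+e^{-3.5200}) = 0.9713
P(1−P) = 0.9713 × 0.0287 = 0.0279
I = P(1−P) = 0.02792

0.028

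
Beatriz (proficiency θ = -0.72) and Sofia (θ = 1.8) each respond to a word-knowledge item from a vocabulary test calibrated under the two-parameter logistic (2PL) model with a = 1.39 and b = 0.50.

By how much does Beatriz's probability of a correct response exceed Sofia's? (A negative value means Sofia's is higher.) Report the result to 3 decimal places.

-0.704

P(θ) = 1 / (1 + exp(−a(θ − b)))
P(Beatriz) = 0.1550  [exponent -1.6958]
P(Sofia) = 0.8590  [exponent 1.8070]
Difference = 0.1550 − 0.8590 = -0.7040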